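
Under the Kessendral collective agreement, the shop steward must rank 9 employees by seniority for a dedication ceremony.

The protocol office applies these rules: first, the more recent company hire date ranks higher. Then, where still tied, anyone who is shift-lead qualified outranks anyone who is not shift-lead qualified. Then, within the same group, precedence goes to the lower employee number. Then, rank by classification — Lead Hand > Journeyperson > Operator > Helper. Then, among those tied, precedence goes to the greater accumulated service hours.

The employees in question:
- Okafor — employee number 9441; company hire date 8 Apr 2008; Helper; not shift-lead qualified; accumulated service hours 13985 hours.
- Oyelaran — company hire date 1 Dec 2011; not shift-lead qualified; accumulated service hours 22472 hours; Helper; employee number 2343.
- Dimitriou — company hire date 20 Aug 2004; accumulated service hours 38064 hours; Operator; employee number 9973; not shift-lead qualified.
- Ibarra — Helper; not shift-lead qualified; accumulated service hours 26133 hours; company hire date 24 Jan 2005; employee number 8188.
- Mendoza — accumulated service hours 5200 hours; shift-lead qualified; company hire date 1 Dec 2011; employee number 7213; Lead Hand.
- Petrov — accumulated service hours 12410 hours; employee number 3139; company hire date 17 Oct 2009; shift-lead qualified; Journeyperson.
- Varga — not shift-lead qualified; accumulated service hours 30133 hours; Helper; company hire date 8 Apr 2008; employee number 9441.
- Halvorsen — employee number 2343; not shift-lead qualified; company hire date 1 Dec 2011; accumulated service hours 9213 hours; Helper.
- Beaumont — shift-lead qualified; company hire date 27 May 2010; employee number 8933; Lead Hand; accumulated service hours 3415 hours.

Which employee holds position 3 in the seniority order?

Halvorsen

By company hire date (later first): Mendoza, Oyelaran and Halvorsen (each 1 Dec 2011); then Beaumont (27 May 2010); then Petrov (17 Oct 2009); then Varga and Okafor (both 8 Apr 2008); then Ibarra (24 Jan 2005); then Dimitriou (20 Aug 2004).
Among Mendoza, Oyelaran and Halvorsen, shift-lead qualified before not shift-lead qualified: Mendoza (shift-lead qualified) before Oyelaran and Halvorsen (not shift-lead qualified).
Oyelaran and Halvorsen both have employee number 2343, so the next rule applies.
Oyelaran and Halvorsen are each Helper, so the next rule applies.
Among Oyelaran and Halvorsen, by accumulated service hours (higher first): Oyelaran (22472 hours) before Halvorsen (9213 hours).
Varga and Okafor are each not shift-lead qualified, so the next rule applies.
Varga and Okafor both have employee number 9441, so the next rule applies.
Varga and Okafor are each Helper, so the next rule applies.
Among Varga and Okafor, by accumulated service hours (higher first): Varga (30133 hours) before Okafor (13985 hours).
Order: Mendoza, Oyelaran, Halvorsen, Beaumont, Petrov, Varga, Okafor, Ibarra, Dimitriou.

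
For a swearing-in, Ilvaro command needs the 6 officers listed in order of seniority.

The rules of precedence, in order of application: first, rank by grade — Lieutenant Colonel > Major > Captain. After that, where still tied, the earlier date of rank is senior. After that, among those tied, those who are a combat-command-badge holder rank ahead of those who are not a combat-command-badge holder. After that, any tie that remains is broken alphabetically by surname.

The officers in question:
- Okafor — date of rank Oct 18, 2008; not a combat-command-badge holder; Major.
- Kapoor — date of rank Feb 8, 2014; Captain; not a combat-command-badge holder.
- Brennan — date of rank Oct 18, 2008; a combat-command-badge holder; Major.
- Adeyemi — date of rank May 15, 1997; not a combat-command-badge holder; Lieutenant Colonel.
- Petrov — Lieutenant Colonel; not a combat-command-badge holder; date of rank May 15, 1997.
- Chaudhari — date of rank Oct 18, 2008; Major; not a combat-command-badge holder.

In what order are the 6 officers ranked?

By grade: Adeyemi and Petrov (Lieutenant Colonel); then Brennan, Chaudhari and Okafor (Major); then Kapoor (Captain).
Adeyemi and Petrov both have date of rank May 15, 1997, so the next rule applies.
Adeyemi and Petrov are each not a combat-command-badge holder, so the next rule applies.
Among Adeyemi and Petrov, alphabetically by surname: Adeyemi before Petrov.
Brennan, Chaudhari and Okafor all have date of rank Oct 18, 2008, so the next rule applies.
Among Brennan, Chaudhari and Okafor, a combat-command-badge holder before not a combat-command-badge holder: Brennan (a combat-command-badge holder) before Chaudhari and Okafor (not a combat-command-badge holder).
Among Chaudhari and Okafor, alphabetically by surname: Chaudhari before Okafor.
Full order: Adeyemi, Petrov, Brennan, Chaudhari, Okafor, Kapoor.

Adeyemi, Petrov, Brennan, Chaudhari, Okafor, Kapoor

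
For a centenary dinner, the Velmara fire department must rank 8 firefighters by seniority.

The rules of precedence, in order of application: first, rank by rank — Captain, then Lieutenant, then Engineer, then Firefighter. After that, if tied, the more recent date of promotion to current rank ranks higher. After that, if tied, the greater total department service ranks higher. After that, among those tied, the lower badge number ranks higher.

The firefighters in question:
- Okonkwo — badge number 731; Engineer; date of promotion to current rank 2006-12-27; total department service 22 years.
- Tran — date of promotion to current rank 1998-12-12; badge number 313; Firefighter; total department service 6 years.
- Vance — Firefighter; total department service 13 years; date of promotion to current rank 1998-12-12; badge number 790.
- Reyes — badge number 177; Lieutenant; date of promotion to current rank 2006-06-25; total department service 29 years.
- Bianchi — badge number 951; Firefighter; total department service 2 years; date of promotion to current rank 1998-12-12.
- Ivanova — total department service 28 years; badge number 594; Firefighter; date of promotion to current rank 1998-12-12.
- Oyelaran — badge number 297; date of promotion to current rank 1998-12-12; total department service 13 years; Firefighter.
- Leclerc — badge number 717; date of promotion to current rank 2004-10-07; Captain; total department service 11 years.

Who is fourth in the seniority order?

Ivanova

By rank: Leclerc (Captain); then Reyes (Lieutenant); then Okonkwo (Engineer); then Ivanova, Oyelaran, Vance, Tran and Bianchi (Firefighter).
Ivanova, Oyelaran, Vance, Tran and Bianchi all have date of promotion to current rank 1998-12-12, so the next rule applies.
Among Ivanova, Oyelaran, Vance, Tran and Bianchi, by total department service (higher first): Ivanova (28 years) before Oyelaran and Vance (13 years) before Tran (6 years) before Bianchi (2 years).
Among Oyelaran and Vance, by badge number (lower first): Oyelaran (297) before Vance (790).
Order: Leclerc, Reyes, Okonkwo, Ivanova, Oyelaran, Vance, Tran, Bianchi.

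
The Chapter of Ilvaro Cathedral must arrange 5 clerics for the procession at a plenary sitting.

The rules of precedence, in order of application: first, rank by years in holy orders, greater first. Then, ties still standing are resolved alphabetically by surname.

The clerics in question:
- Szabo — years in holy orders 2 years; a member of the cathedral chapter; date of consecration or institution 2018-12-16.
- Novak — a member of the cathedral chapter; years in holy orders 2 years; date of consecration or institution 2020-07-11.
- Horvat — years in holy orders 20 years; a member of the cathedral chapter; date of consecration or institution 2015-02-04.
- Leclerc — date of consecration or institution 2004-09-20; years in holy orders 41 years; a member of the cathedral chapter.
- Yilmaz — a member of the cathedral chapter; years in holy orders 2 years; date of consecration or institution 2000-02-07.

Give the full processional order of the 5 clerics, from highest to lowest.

Leclerc, Horvat, Novak, Szabo, Yilmaz

By years in holy orders (higher first): Leclerc (41 years); then Horvat (20 years); then Novak, Szabo and Yilmaz (each 2 years).
Among Novak, Szabo and Yilmaz, alphabetically by surname: Novak before Szabo before Yilmaz.
Full order: Leclerc, Horvat, Novak, Szabo, Yilmaz.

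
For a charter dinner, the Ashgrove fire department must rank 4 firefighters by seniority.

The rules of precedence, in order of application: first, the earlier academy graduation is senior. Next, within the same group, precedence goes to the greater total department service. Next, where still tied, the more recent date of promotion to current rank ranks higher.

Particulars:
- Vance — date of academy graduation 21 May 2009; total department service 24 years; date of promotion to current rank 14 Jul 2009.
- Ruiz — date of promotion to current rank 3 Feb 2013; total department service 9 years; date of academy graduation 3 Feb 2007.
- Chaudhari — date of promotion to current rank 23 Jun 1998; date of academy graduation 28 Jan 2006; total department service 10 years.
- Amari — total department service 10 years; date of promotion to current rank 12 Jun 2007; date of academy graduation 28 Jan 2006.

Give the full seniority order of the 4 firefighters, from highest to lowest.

By date of academy graduation (earlier first): Amari and Chaudhari (both 28 Jan 2006); then Ruiz (3 Feb 2007); then Vance (21 May 2009).
Amari and Chaudhari both have total department service 10 years, so the next rule applies.
Among Amari and Chaudhari, by date of promotion to current rank (later first): Amari (12 Jun 2007) before Chaudhari (23 Jun 1998).
Full order: Amari, Chaudhari, Ruiz, Vance.

Amari, Chaudhari, Ruiz, Vance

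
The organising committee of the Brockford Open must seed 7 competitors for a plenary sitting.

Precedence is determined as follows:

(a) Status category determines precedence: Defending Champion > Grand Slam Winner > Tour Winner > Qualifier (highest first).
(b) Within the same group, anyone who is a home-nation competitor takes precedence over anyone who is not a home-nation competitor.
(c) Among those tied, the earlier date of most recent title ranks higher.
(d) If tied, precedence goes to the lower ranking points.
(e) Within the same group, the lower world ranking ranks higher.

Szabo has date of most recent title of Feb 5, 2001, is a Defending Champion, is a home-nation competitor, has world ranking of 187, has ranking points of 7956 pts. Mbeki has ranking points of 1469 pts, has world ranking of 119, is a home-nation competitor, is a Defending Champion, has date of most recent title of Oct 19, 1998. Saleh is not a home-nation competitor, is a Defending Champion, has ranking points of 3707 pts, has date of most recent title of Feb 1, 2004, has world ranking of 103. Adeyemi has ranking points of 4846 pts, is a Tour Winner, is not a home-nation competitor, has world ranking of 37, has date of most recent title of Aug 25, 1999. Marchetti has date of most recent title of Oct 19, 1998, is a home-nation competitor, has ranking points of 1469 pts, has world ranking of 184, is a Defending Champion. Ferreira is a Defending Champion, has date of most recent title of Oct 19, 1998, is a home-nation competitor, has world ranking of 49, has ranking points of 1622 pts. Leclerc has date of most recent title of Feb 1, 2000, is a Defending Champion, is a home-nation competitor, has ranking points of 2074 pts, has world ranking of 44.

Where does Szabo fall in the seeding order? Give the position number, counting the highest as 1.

5

By status category: Mbeki, Marchetti, Ferreira, Leclerc, Szabo and Saleh (Defending Champion); then Adeyemi (Tour Winner).
Among Mbeki, Marchetti, Ferreira, Leclerc, Szabo and Saleh, a home-nation competitor before not a home-nation competitor: Mbeki, Marchetti, Ferreira, Leclerc and Szabo (a home-nation competitor) before Saleh (not a home-nation competitor).
Among Mbeki, Marchetti, Ferreira, Leclerc and Szabo, by date of most recent title (earlier first): Mbeki, Marchetti and Ferreira (Oct 19, 1998) before Leclerc (Feb 1, 2000) before Szabo (Feb 5, 2001).
Among Mbeki, Marchetti and Ferreira, by ranking points (lower first): Mbeki and Marchetti (1469 pts) before Ferreira (1622 pts).
Among Mbeki and Marchetti, by world ranking (lower first): Mbeki (119) before Marchetti (184).
Order: Mbeki, Marchetti, Ferreira, Leclerc, Szabo, Saleh, Adeyemi. So position 5.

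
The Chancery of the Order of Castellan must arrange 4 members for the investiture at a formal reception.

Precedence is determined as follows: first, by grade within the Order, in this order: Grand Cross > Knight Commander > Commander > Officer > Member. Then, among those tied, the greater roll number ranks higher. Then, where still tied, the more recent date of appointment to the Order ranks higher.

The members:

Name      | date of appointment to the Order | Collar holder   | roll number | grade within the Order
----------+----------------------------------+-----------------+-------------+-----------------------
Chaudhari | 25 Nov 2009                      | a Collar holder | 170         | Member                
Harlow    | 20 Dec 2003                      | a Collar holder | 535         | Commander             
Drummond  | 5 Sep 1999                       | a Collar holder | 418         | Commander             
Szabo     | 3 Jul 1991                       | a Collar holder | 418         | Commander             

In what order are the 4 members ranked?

By grade within the Order: Harlow, Drummond and Szabo (Commander); then Chaudhari (Member).
Among Harlow, Drummond and Szabo, by roll number (higher first): Harlow (535) before Drummond and Szabo (418).
Among Drummond and Szabo, by date of appointment to the Order (later first): Drummond (5 Sep 1999) before Szabo (3 Jul 1991).
Full order: Harlow, Drummond, Szabo, Chaudhari.

Harlow, Drummond, Szabo, Chaudhari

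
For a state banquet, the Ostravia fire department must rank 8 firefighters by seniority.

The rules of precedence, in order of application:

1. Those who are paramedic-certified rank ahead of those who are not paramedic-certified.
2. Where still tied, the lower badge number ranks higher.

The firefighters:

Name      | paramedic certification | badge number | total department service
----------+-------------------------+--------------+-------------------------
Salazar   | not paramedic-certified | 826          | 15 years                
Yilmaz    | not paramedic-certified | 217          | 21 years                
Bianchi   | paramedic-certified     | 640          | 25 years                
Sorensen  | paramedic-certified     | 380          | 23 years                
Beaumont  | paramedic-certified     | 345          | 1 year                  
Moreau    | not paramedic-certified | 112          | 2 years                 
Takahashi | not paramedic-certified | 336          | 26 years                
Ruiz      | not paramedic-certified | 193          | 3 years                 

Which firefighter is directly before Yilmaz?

Ruiz

By the first rule: Beaumont, Sorensen and Bianchi (each paramedic-certified); then Moreau, Ruiz, Yilmaz, Takahashi and Salazar (each not paramedic-certified).
Among Beaumont, Sorensen and Bianchi, by badge number (lower first): Beaumont (345) before Sorensen (380) before Bianchi (640).
Among Moreau, Ruiz, Yilmaz, Takahashi and Salazar, by badge number (lower first): Moreau (112) before Ruiz (193) before Yilmaz (217) before Takahashi (336) before Salazar (826).
Order: Beaumont, Sorensen, Bianchi, Moreau, Ruiz, Yilmaz, Takahashi, Salazar.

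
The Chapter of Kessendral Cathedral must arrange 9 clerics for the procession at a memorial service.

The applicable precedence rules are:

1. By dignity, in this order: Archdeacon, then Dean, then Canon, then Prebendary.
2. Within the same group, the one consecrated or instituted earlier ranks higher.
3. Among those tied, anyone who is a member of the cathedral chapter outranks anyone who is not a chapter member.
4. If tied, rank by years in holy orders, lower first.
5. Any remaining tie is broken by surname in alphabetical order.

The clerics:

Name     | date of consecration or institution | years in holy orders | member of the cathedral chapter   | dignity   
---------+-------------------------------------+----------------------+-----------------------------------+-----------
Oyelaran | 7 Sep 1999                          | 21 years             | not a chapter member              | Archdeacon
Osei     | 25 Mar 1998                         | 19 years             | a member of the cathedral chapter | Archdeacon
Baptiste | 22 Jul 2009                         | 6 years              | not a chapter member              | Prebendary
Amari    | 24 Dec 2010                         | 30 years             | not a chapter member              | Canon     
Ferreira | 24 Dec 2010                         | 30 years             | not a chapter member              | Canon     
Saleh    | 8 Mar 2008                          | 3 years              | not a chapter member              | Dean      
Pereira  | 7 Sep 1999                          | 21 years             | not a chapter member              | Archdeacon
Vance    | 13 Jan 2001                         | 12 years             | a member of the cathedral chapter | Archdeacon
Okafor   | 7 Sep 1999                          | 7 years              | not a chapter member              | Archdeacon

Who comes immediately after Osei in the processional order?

Okafor

By dignity: Osei, Okafor, Oyelaran, Pereira and Vance (Archdeacon); then Saleh (Dean); then Amari and Ferreira (Canon); then Baptiste (Prebendary).
Among Osei, Okafor, Oyelaran, Pereira and Vance, by date of consecration or institution (earlier first): Osei (25 Mar 1998) before Okafor, Oyelaran and Pereira (7 Sep 1999) before Vance (13 Jan 2001).
Okafor, Oyelaran and Pereira are each not a chapter member, so the next rule applies.
Among Okafor, Oyelaran and Pereira, by years in holy orders (lower first): Okafor (7 years) before Oyelaran and Pereira (21 years).
Among Oyelaran and Pereira, alphabetically by surname: Oyelaran before Pereira.
Amari and Ferreira both have date of consecration or institution 24 Dec 2010, so the next rule applies.
Amari and Ferreira are each not a chapter member, so the next rule applies.
Amari and Ferreira both have years in holy orders 30 years, so the next rule applies.
Among Amari and Ferreira, alphabetically by surname: Amari before Ferreira.
Order: Osei, Okafor, Oyelaran, Pereira, Vance, Saleh, Amari, Ferreira, Baptiste.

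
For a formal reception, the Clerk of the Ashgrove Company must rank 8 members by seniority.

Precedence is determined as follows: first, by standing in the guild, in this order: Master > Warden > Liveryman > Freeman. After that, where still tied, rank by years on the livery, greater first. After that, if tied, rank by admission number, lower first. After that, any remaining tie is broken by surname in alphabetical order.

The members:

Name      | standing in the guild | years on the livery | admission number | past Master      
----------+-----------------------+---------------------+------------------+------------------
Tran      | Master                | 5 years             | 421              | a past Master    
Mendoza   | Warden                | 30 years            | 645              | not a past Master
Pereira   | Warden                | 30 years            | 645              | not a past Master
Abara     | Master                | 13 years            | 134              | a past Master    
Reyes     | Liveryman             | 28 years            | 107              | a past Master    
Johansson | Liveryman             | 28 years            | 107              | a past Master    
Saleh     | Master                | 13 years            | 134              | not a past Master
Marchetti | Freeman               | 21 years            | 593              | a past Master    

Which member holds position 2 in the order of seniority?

Saleh

By standing in the guild: Abara, Saleh and Tran (Master); then Mendoza and Pereira (Warden); then Johansson and Reyes (Liveryman); then Marchetti (Freeman).
Among Abara, Saleh and Tran, by years on the livery (higher first): Abara and Saleh (13 years) before Tran (5 years).
Abara and Saleh both have admission number 134, so the next rule applies.
Among Abara and Saleh, alphabetically by surname: Abara before Saleh.
Mendoza and Pereira both have years on the livery 30 years, so the next rule applies.
Mendoza and Pereira both have admission number 645, so the next rule applies.
Among Mendoza and Pereira, alphabetically by surname: Mendoza before Pereira.
Johansson and Reyes both have years on the livery 28 years, so the next rule applies.
Johansson and Reyes both have admission number 107, so the next rule applies.
Among Johansson and Reyes, alphabetically by surname: Johansson before Reyes.
Order: Abara, Saleh, Tran, Mendoza, Pereira, Johansson, Reyes, Marchetti.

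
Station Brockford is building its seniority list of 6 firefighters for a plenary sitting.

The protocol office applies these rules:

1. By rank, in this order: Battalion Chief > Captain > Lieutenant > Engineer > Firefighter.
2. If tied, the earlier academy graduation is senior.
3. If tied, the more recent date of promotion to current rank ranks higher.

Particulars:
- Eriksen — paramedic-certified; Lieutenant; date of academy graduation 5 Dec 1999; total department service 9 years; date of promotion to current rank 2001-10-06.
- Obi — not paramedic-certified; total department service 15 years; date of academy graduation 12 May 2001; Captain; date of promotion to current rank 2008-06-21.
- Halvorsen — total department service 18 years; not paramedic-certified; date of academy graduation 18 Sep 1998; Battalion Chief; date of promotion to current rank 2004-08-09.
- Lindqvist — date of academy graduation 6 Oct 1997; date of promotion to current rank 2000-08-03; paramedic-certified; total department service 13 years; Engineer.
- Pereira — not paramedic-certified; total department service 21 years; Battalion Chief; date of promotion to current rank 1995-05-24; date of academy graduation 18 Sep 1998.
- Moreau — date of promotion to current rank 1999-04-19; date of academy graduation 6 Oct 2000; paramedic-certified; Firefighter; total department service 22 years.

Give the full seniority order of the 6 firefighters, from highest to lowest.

By rank: Halvorsen and Pereira (Battalion Chief); then Obi (Captain); then Eriksen (Lieutenant); then Lindqvist (Engineer); then Moreau (Firefighter).
Halvorsen and Pereira both have date of academy graduation 18 Sep 1998, so the next rule applies.
Among Halvorsen and Pereira, by date of promotion to current rank (later first): Halvorsen (2004-08-09) before Pereira (1995-05-24).
Full order: Halvorsen, Pereira, Obi, Eriksen, Lindqvist, Moreau.

Halvorsen, Pereira, Obi, Eriksen, Lindqvist, Moreau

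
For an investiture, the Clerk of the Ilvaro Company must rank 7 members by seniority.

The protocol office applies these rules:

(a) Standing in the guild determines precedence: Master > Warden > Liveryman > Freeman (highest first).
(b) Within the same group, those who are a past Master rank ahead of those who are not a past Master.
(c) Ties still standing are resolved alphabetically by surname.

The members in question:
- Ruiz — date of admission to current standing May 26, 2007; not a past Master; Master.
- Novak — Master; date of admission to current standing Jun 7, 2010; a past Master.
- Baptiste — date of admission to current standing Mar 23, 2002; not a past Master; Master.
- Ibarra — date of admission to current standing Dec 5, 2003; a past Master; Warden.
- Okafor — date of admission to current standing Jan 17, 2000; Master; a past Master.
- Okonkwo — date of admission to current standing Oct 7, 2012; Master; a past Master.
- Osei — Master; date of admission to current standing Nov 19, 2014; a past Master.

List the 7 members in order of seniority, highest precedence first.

Novak, Okafor, Okonkwo, Osei, Baptiste, Ruiz, Ibarra

By standing in the guild: Novak, Okafor, Okonkwo, Osei, Baptiste and Ruiz (Master); then Ibarra (Warden).
Among Novak, Okafor, Okonkwo, Osei, Baptiste and Ruiz, a past Master before not a past Master: Novak, Okafor, Okonkwo and Osei (a past Master) before Baptiste and Ruiz (not a past Master).
Among Novak, Okafor, Okonkwo and Osei, alphabetically by surname: Novak before Okafor before Okonkwo before Osei.
Among Baptiste and Ruiz, alphabetically by surname: Baptiste before Ruiz.
Full order: Novak, Okafor, Okonkwo, Osei, Baptiste, Ruiz, Ibarra.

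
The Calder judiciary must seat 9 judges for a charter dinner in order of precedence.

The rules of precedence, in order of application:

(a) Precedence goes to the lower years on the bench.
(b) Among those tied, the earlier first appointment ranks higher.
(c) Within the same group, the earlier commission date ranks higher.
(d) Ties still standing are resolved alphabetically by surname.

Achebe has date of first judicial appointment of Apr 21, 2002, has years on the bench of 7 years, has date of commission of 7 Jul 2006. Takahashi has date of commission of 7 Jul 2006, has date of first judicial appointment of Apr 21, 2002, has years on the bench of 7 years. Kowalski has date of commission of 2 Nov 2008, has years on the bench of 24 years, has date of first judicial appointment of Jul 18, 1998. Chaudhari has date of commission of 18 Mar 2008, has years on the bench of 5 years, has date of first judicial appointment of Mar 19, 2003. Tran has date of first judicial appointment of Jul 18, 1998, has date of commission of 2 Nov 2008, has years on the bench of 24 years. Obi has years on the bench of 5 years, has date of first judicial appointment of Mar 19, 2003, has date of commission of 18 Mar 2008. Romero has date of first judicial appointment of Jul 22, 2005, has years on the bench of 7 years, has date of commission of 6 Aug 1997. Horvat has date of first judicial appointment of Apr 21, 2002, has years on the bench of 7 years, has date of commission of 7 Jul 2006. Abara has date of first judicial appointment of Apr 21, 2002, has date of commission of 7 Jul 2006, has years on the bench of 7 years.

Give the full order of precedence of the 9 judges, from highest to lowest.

Chaudhari, Obi, Abara, Achebe, Horvat, Takahashi, Romero, Kowalski, Tran

By years on the bench (lower first): Chaudhari and Obi (both 5 years); then Abara, Achebe, Horvat, Takahashi and Romero (each 7 years); then Kowalski and Tran (both 24 years).
Chaudhari and Obi both have date of first judicial appointment Mar 19, 2003, so the next rule applies.
Chaudhari and Obi both have date of commission 18 Mar 2008, so the next rule applies.
Among Chaudhari and Obi, alphabetically by surname: Chaudhari before Obi.
Among Abara, Achebe, Horvat, Takahashi and Romero, by date of first judicial appointment (earlier first): Abara, Achebe, Horvat and Takahashi (Apr 21, 2002) before Romero (Jul 22, 2005).
Abara, Achebe, Horvat and Takahashi all have date of commission 7 Jul 2006, so the next rule applies.
Among Abara, Achebe, Horvat and Takahashi, alphabetically by surname: Abara before Achebe before Horvat before Takahashi.
Kowalski and Tran both have date of first judicial appointment Jul 18, 1998, so the next rule applies.
Kowalski and Tran both have date of commission 2 Nov 2008, so the next rule applies.
Among Kowalski and Tran, alphabetically by surname: Kowalski before Tran.
Full order: Chaudhari, Obi, Abara, Achebe, Horvat, Takahashi, Romero, Kowalski, Tran.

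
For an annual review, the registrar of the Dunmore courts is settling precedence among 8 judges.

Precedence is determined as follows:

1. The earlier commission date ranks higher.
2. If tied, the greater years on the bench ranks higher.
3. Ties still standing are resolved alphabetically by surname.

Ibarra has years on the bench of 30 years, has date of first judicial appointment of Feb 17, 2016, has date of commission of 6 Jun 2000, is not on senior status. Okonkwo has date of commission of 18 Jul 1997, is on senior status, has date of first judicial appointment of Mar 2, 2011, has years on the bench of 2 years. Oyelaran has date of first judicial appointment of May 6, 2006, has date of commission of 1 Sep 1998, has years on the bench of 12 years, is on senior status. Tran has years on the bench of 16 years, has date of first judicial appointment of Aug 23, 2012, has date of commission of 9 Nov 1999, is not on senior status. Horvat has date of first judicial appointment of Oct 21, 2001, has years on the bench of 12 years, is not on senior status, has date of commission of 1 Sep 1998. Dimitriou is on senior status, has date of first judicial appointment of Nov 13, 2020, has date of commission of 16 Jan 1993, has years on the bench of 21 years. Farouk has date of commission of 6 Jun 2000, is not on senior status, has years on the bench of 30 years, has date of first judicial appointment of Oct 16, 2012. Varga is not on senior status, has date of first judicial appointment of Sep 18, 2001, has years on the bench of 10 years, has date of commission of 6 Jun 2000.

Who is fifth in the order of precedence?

Tran

By date of commission (earlier first): Dimitriou (16 Jan 1993); then Okonkwo (18 Jul 1997); then Horvat and Oyelaran (both 1 Sep 1998); then Tran (9 Nov 1999); then Farouk, Ibarra and Varga (each 6 Jun 2000).
Horvat and Oyelaran both have years on the bench 12 years, so the next rule applies.
Among Horvat and Oyelaran, alphabetically by surname: Horvat before Oyelaran.
Among Farouk, Ibarra and Varga, by years on the bench (higher first): Farouk and Ibarra (30 years) before Varga (10 years).
Among Farouk and Ibarra, alphabetically by surname: Farouk before Ibarra.
Order: Dimitriou, Okonkwo, Horvat, Oyelaran, Tran, Farouk, Ibarra, Varga.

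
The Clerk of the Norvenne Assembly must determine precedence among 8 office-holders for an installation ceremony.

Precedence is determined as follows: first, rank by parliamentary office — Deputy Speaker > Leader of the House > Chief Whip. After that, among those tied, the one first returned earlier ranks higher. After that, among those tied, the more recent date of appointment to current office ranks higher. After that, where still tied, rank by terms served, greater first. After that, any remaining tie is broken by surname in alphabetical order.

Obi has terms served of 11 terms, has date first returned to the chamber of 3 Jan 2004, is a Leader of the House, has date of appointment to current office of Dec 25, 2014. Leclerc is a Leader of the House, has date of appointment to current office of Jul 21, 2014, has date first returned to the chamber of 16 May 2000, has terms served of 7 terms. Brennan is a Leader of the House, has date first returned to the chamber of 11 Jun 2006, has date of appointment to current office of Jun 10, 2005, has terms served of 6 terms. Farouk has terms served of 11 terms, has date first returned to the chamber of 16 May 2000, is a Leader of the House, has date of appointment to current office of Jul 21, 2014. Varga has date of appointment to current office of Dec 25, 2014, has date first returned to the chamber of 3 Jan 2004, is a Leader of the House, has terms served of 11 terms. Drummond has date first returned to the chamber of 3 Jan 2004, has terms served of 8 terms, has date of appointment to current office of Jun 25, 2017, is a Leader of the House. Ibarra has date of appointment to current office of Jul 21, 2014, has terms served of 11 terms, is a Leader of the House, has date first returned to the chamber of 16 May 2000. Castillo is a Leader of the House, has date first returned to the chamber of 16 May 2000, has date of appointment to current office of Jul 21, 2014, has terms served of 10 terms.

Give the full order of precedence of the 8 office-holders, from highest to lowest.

Farouk, Ibarra, Castillo, Leclerc, Drummond, Obi, Varga, Brennan

By parliamentary office: Farouk, Ibarra, Castillo, Leclerc, Drummond, Obi, Varga and Brennan (Leader of the House).
Among Farouk, Ibarra, Castillo, Leclerc, Drummond, Obi, Varga and Brennan, by date first returned to the chamber (earlier first): Farouk, Ibarra, Castillo and Leclerc (16 May 2000) before Drummond, Obi and Varga (3 Jan 2004) before Brennan (11 Jun 2006).
Farouk, Ibarra, Castillo and Leclerc all have date of appointment to current office Jul 21, 2014, so the next rule applies.
Among Farouk, Ibarra, Castillo and Leclerc, by terms served (higher first): Farouk and Ibarra (11 terms) before Castillo (10 terms) before Leclerc (7 terms).
Among Farouk and Ibarra, alphabetically by surname: Farouk before Ibarra.
Among Drummond, Obi and Varga, by date of appointment to current office (later first): Drummond (Jun 25, 2017) before Obi and Varga (Dec 25, 2014).
Obi and Varga both have terms served 11 terms, so the next rule applies.
Among Obi and Varga, alphabetically by surname: Obi before Varga.
Full order: Farouk, Ibarra, Castillo, Leclerc, Drummond, Obi, Varga, Brennan.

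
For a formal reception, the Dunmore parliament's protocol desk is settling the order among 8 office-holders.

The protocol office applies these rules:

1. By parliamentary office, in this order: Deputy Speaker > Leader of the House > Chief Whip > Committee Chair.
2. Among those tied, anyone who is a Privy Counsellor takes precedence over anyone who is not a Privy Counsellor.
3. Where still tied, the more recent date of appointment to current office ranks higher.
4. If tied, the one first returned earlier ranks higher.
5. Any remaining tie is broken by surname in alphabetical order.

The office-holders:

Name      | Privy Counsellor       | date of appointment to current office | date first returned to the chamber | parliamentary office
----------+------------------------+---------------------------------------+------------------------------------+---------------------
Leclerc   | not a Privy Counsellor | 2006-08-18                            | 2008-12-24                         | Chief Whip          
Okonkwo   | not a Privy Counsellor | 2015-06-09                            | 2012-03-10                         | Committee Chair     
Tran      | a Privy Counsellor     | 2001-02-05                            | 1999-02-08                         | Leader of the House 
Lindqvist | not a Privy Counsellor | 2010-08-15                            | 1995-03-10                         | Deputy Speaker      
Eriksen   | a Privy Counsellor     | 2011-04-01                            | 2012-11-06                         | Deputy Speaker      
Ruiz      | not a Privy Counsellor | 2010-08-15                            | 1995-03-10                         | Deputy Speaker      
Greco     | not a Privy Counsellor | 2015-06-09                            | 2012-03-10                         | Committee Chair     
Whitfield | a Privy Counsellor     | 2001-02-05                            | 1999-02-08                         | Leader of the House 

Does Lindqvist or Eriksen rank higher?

Eriksen

By parliamentary office: Eriksen, Lindqvist and Ruiz (Deputy Speaker); then Tran and Whitfield (Leader of the House); then Leclerc (Chief Whip); then Greco and Okonkwo (Committee Chair).
Among Eriksen, Lindqvist and Ruiz, a Privy Counsellor before not a Privy Counsellor: Eriksen (a Privy Counsellor) before Lindqvist and Ruiz (not a Privy Counsellor).
Lindqvist and Ruiz both have date of appointment to current office 2010-08-15, so the next rule applies.
Lindqvist and Ruiz both have date first returned to the chamber 1995-03-10, so the next rule applies.
Among Lindqvist and Ruiz, alphabetically by surname: Lindqvist before Ruiz.
Tran and Whitfield are each a Privy Counsellor, so the next rule applies.
Tran and Whitfield both have date of appointment to current office 2001-02-05, so the next rule applies.
Tran and Whitfield both have date first returned to the chamber 1999-02-08, so the next rule applies.
Among Tran and Whitfield, alphabetically by surname: Tran before Whitfield.
Greco and Okonkwo are each not a Privy Counsellor, so the next rule applies.
Greco and Okonkwo both have date of appointment to current office 2015-06-09, so the next rule applies.
Greco and Okonkwo both have date first returned to the chamber 2012-03-10, so the next rule applies.
Among Greco and Okonkwo, alphabetically by surname: Greco before Okonkwo.
So Eriksen takes precedence.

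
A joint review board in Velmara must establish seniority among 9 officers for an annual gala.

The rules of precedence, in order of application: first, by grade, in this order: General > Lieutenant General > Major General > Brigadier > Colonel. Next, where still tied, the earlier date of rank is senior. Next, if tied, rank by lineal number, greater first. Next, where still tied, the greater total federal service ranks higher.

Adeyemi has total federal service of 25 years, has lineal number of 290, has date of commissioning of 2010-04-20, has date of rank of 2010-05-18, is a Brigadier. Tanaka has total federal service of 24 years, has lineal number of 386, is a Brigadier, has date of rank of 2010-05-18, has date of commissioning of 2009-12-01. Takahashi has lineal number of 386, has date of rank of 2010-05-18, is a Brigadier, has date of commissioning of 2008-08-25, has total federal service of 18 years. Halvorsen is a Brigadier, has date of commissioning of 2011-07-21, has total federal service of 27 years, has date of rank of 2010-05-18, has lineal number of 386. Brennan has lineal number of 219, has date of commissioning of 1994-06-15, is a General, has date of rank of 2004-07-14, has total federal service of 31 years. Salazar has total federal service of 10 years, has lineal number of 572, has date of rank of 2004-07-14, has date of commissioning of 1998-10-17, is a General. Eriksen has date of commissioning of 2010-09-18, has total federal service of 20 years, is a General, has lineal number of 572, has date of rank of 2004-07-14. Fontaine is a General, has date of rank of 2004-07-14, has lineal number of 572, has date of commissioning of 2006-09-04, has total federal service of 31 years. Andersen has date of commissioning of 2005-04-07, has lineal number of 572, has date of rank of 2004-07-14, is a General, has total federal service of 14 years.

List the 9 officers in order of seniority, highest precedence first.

By grade: Fontaine, Eriksen, Andersen, Salazar and Brennan (General); then Halvorsen, Tanaka, Takahashi and Adeyemi (Brigadier).
Fontaine, Eriksen, Andersen, Salazar and Brennan all have date of rank 2004-07-14, so the next rule applies.
Among Fontaine, Eriksen, Andersen, Salazar and Brennan, by lineal number (higher first): Fontaine, Eriksen, Andersen and Salazar (572) before Brennan (219).
Among Fontaine, Eriksen, Andersen and Salazar, by total federal service (higher first): Fontaine (31 years) before Eriksen (20 years) before Andersen (14 years) before Salazar (10 years).
Halvorsen, Tanaka, Takahashi and Adeyemi all have date of rank 2010-05-18, so the next rule applies.
Among Halvorsen, Tanaka, Takahashi and Adeyemi, by lineal number (higher first): Halvorsen, Tanaka and Takahashi (386) before Adeyemi (290).
Among Halvorsen, Tanaka and Takahashi, by total federal service (higher first): Halvorsen (27 years) before Tanaka (24 years) before Takahashi (18 years).
Full order: Fontaine, Eriksen, Andersen, Salazar, Brennan, Halvorsen, Tanaka, Takahashi, Adeyemi.

Fontaine, Eriksen, Andersen, Salazar, Brennan, Halvorsen, Tanaka, Takahashi, Adeyemi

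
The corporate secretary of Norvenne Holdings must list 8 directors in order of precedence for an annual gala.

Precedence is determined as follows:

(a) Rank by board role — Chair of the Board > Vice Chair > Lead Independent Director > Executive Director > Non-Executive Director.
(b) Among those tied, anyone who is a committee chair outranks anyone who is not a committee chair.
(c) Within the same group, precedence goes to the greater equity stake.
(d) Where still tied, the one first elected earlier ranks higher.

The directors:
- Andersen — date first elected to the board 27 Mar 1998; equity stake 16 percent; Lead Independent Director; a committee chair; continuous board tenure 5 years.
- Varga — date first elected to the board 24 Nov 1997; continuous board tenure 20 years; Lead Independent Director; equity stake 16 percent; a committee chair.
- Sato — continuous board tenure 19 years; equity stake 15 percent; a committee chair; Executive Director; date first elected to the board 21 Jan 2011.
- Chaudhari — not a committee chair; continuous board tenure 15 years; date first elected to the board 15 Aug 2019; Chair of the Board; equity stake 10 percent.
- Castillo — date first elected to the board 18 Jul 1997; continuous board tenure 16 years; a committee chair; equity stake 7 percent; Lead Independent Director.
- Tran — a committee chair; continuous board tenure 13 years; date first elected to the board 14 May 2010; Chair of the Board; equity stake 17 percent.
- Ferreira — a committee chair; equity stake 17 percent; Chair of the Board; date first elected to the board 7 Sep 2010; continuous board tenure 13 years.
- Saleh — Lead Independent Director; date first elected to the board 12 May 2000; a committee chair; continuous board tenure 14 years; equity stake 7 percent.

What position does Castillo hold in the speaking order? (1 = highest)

By board role: Tran, Ferreira and Chaudhari (Chair of the Board); then Varga, Andersen, Castillo and Saleh (Lead Independent Director); then Sato (Executive Director).
Among Tran, Ferreira and Chaudhari, a committee chair before not a committee chair: Tran and Ferreira (a committee chair) before Chaudhari (not a committee chair).
Tran and Ferreira both have equity stake 17 percent, so the next rule applies.
Among Tran and Ferreira, by date first elected to the board (earlier first): Tran (14 May 2010) before Ferreira (7 Sep 2010).
Varga, Andersen, Castillo and Saleh are each a committee chair, so the next rule applies.
Among Varga, Andersen, Castillo and Saleh, by equity stake (higher first): Varga and Andersen (16 percent) before Castillo and Saleh (7 percent).
Among Varga and Andersen, by date first elected to the board (earlier first): Varga (24 Nov 1997) before Andersen (27 Mar 1998).
Among Castillo and Saleh, by date first elected to the board (earlier first): Castillo (18 Jul 1997) before Saleh (12 May 2000).
Order: Tran, Ferreira, Chaudhari, Varga, Andersen, Castillo, Saleh, Sato. So position 6.

6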